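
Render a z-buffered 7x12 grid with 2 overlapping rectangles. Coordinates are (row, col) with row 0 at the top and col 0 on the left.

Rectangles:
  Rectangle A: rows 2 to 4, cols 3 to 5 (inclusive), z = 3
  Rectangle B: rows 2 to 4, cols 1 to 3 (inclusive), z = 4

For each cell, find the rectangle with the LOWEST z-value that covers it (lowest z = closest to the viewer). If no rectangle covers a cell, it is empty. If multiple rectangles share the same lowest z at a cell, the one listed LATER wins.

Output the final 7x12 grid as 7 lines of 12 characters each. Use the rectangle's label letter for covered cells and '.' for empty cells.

............
............
.BBAAA......
.BBAAA......
.BBAAA......
............
............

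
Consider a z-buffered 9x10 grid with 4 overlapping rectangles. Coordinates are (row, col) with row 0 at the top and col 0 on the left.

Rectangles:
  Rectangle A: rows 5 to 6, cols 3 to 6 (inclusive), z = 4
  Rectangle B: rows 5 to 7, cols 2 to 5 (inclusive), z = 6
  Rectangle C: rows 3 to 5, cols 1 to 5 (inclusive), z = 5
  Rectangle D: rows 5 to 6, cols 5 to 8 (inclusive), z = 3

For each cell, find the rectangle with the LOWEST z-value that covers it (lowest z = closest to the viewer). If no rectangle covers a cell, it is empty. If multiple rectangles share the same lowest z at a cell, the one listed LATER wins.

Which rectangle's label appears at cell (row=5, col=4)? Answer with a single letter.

Check cell (5,4):
  A: rows 5-6 cols 3-6 z=4 -> covers; best now A (z=4)
  B: rows 5-7 cols 2-5 z=6 -> covers; best now A (z=4)
  C: rows 3-5 cols 1-5 z=5 -> covers; best now A (z=4)
  D: rows 5-6 cols 5-8 -> outside (col miss)
Winner: A at z=4

Answer: A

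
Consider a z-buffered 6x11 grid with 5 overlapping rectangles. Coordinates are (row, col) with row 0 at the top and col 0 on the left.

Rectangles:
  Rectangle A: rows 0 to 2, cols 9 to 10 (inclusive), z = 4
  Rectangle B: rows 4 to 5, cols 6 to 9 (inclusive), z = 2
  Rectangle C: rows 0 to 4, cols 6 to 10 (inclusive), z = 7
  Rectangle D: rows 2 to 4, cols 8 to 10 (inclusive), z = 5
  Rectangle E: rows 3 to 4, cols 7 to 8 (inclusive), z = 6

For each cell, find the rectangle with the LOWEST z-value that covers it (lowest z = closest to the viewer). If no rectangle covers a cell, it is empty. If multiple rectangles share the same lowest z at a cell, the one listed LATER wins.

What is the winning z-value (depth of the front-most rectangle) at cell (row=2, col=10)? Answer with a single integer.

Answer: 4

Derivation:
Check cell (2,10):
  A: rows 0-2 cols 9-10 z=4 -> covers; best now A (z=4)
  B: rows 4-5 cols 6-9 -> outside (row miss)
  C: rows 0-4 cols 6-10 z=7 -> covers; best now A (z=4)
  D: rows 2-4 cols 8-10 z=5 -> covers; best now A (z=4)
  E: rows 3-4 cols 7-8 -> outside (row miss)
Winner: A at z=4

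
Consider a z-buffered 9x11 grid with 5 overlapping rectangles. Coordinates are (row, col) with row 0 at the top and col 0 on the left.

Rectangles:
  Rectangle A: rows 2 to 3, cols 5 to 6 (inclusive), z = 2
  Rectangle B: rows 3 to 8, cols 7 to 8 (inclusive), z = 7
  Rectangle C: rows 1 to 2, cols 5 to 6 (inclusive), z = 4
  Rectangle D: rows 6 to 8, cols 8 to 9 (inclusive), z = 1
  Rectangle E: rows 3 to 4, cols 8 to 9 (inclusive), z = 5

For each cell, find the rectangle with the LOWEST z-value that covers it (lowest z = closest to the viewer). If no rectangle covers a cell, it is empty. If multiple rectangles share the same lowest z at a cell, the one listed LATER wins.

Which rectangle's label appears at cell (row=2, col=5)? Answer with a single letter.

Answer: A

Derivation:
Check cell (2,5):
  A: rows 2-3 cols 5-6 z=2 -> covers; best now A (z=2)
  B: rows 3-8 cols 7-8 -> outside (row miss)
  C: rows 1-2 cols 5-6 z=4 -> covers; best now A (z=2)
  D: rows 6-8 cols 8-9 -> outside (row miss)
  E: rows 3-4 cols 8-9 -> outside (row miss)
Winner: A at z=2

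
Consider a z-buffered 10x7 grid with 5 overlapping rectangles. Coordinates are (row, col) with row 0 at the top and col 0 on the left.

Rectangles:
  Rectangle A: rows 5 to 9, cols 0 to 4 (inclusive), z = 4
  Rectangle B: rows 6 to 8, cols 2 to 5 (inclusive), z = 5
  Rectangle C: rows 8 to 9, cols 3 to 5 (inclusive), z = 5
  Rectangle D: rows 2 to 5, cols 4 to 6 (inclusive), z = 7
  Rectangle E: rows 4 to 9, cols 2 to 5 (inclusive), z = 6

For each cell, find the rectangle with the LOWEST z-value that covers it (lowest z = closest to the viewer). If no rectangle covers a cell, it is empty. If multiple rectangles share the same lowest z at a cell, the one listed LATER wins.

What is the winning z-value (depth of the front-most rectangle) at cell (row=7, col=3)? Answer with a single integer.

Check cell (7,3):
  A: rows 5-9 cols 0-4 z=4 -> covers; best now A (z=4)
  B: rows 6-8 cols 2-5 z=5 -> covers; best now A (z=4)
  C: rows 8-9 cols 3-5 -> outside (row miss)
  D: rows 2-5 cols 4-6 -> outside (row miss)
  E: rows 4-9 cols 2-5 z=6 -> covers; best now A (z=4)
Winner: A at z=4

Answer: 4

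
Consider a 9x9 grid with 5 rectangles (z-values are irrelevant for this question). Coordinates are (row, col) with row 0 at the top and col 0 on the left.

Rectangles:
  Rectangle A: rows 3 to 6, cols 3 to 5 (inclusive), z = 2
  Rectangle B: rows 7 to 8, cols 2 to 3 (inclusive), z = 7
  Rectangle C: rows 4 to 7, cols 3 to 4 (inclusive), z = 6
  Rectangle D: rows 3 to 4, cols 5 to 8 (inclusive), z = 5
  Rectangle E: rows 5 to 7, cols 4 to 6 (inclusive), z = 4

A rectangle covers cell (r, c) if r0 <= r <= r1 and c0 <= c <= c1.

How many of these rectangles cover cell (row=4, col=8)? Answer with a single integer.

Check cell (4,8):
  A: rows 3-6 cols 3-5 -> outside (col miss)
  B: rows 7-8 cols 2-3 -> outside (row miss)
  C: rows 4-7 cols 3-4 -> outside (col miss)
  D: rows 3-4 cols 5-8 -> covers
  E: rows 5-7 cols 4-6 -> outside (row miss)
Count covering = 1

Answer: 1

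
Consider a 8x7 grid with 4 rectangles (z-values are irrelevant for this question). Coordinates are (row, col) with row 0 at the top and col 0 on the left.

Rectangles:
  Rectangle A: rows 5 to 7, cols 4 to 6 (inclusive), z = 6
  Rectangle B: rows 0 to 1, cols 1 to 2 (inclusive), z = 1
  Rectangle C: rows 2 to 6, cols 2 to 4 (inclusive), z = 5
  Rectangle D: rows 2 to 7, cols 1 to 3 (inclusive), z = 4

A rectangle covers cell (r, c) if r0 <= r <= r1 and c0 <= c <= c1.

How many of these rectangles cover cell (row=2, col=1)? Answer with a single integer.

Answer: 1

Derivation:
Check cell (2,1):
  A: rows 5-7 cols 4-6 -> outside (row miss)
  B: rows 0-1 cols 1-2 -> outside (row miss)
  C: rows 2-6 cols 2-4 -> outside (col miss)
  D: rows 2-7 cols 1-3 -> covers
Count covering = 1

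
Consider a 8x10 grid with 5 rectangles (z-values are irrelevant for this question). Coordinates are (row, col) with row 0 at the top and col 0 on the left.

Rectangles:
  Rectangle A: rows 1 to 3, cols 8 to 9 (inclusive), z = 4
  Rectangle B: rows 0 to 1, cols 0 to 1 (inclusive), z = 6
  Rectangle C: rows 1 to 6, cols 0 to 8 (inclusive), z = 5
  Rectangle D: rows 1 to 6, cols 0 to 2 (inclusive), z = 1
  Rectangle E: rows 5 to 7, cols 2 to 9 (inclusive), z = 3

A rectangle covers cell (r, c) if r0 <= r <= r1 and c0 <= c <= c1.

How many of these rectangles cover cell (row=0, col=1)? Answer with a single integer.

Answer: 1

Derivation:
Check cell (0,1):
  A: rows 1-3 cols 8-9 -> outside (row miss)
  B: rows 0-1 cols 0-1 -> covers
  C: rows 1-6 cols 0-8 -> outside (row miss)
  D: rows 1-6 cols 0-2 -> outside (row miss)
  E: rows 5-7 cols 2-9 -> outside (row miss)
Count covering = 1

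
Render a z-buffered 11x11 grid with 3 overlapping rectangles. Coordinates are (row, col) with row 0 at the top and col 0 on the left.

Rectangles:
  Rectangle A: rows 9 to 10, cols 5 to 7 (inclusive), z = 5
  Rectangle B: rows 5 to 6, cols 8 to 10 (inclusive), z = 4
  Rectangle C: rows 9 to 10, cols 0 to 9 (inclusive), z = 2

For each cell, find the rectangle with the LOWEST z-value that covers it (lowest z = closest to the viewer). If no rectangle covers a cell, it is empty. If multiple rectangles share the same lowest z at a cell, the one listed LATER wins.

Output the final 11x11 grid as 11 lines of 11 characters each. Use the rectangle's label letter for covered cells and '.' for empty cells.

...........
...........
...........
...........
...........
........BBB
........BBB
...........
...........
CCCCCCCCCC.
CCCCCCCCCC.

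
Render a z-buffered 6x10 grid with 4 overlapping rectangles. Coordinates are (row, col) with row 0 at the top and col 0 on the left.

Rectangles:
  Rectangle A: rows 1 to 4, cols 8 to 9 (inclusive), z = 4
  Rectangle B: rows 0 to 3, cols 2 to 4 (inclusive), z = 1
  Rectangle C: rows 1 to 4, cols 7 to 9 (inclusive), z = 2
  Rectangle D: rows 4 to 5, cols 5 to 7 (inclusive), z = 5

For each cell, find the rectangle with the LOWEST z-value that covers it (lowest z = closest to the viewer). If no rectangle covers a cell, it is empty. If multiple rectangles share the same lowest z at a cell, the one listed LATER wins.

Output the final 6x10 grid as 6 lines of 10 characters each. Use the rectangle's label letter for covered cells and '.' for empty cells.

..BBB.....
..BBB..CCC
..BBB..CCC
..BBB..CCC
.....DDCCC
.....DDD..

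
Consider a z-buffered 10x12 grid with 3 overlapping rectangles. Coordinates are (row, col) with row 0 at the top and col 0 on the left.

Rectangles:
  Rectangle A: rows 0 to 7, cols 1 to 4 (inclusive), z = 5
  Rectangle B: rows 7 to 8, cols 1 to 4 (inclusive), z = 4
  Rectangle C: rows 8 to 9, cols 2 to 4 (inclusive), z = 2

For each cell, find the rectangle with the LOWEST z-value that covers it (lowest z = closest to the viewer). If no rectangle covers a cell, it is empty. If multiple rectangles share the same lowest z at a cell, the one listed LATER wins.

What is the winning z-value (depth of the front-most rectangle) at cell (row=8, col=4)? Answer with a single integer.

Check cell (8,4):
  A: rows 0-7 cols 1-4 -> outside (row miss)
  B: rows 7-8 cols 1-4 z=4 -> covers; best now B (z=4)
  C: rows 8-9 cols 2-4 z=2 -> covers; best now C (z=2)
Winner: C at z=2

Answer: 2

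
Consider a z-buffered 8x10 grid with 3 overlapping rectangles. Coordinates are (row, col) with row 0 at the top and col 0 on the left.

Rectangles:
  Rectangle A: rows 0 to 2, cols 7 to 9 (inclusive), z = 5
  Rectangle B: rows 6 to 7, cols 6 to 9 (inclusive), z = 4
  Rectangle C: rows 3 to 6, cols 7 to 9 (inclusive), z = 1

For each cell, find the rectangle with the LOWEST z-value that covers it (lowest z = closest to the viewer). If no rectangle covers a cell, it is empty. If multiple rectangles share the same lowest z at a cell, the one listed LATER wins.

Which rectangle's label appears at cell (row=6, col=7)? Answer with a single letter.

Check cell (6,7):
  A: rows 0-2 cols 7-9 -> outside (row miss)
  B: rows 6-7 cols 6-9 z=4 -> covers; best now B (z=4)
  C: rows 3-6 cols 7-9 z=1 -> covers; best now C (z=1)
Winner: C at z=1

Answer: C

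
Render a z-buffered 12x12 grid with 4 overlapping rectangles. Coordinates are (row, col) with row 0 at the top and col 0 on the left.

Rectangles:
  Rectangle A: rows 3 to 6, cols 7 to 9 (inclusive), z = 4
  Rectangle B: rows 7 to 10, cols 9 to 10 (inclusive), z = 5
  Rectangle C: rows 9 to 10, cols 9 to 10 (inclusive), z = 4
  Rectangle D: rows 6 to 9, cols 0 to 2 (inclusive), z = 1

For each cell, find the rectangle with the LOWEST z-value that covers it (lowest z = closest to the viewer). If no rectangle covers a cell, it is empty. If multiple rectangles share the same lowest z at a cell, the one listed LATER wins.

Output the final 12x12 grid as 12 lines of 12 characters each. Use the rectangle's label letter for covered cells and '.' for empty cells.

............
............
............
.......AAA..
.......AAA..
.......AAA..
DDD....AAA..
DDD......BB.
DDD......BB.
DDD......CC.
.........CC.
............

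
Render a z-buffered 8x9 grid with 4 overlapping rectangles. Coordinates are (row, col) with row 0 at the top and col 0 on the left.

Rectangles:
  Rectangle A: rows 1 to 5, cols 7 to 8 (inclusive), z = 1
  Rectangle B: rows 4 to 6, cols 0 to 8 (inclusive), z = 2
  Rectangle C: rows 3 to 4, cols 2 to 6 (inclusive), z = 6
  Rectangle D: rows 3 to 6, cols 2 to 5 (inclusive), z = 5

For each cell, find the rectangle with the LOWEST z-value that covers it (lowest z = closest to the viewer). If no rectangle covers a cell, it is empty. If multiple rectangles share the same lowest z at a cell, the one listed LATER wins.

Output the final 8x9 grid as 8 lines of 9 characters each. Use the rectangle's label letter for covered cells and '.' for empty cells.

.........
.......AA
.......AA
..DDDDCAA
BBBBBBBAA
BBBBBBBAA
BBBBBBBBB
.........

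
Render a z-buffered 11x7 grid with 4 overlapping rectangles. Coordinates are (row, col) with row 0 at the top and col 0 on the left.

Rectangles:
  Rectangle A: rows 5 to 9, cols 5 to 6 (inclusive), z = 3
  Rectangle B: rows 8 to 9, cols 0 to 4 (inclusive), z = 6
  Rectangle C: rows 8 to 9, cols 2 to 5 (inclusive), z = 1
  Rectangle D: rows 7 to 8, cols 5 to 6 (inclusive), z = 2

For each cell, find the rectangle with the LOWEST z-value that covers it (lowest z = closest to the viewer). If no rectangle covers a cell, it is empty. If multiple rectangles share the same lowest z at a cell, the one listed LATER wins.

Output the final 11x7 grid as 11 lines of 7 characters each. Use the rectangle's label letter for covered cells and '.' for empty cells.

.......
.......
.......
.......
.......
.....AA
.....AA
.....DD
BBCCCCD
BBCCCCA
.......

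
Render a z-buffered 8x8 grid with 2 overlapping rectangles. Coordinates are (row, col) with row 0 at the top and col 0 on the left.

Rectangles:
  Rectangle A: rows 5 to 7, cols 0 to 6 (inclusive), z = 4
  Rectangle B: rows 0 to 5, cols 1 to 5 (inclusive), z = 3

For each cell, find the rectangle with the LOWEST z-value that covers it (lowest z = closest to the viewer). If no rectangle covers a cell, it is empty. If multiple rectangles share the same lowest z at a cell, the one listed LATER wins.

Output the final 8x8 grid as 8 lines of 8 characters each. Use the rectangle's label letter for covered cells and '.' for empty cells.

.BBBBB..
.BBBBB..
.BBBBB..
.BBBBB..
.BBBBB..
ABBBBBA.
AAAAAAA.
AAAAAAA.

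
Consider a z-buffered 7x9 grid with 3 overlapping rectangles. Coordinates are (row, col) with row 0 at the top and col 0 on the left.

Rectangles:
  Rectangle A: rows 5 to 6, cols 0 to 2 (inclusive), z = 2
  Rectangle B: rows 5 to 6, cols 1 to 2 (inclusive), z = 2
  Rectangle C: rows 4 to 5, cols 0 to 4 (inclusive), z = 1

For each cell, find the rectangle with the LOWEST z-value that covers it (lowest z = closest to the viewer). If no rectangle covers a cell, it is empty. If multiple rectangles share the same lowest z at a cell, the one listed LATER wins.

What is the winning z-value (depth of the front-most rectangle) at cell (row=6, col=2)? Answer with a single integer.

Answer: 2

Derivation:
Check cell (6,2):
  A: rows 5-6 cols 0-2 z=2 -> covers; best now A (z=2)
  B: rows 5-6 cols 1-2 z=2 -> covers; best now B (z=2)
  C: rows 4-5 cols 0-4 -> outside (row miss)
Winner: B at z=2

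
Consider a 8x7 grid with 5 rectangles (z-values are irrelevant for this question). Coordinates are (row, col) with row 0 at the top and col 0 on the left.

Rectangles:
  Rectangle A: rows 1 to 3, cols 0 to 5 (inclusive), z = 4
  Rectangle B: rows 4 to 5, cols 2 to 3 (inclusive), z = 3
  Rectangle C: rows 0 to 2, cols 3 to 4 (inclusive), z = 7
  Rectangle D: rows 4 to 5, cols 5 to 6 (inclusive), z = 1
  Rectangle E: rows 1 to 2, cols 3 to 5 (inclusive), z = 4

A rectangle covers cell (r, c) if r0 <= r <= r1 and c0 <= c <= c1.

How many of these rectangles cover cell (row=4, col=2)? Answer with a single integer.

Answer: 1

Derivation:
Check cell (4,2):
  A: rows 1-3 cols 0-5 -> outside (row miss)
  B: rows 4-5 cols 2-3 -> covers
  C: rows 0-2 cols 3-4 -> outside (row miss)
  D: rows 4-5 cols 5-6 -> outside (col miss)
  E: rows 1-2 cols 3-5 -> outside (row miss)
Count covering = 1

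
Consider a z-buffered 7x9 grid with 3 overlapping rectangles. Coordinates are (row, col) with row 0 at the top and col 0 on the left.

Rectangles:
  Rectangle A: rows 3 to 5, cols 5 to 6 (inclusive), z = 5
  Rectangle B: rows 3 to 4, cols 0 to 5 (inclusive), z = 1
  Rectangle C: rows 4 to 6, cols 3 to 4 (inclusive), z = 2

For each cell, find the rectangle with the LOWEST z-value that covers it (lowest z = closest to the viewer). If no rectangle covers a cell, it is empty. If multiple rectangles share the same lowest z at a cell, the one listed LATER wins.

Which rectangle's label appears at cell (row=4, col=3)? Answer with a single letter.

Check cell (4,3):
  A: rows 3-5 cols 5-6 -> outside (col miss)
  B: rows 3-4 cols 0-5 z=1 -> covers; best now B (z=1)
  C: rows 4-6 cols 3-4 z=2 -> covers; best now B (z=1)
Winner: B at z=1

Answer: B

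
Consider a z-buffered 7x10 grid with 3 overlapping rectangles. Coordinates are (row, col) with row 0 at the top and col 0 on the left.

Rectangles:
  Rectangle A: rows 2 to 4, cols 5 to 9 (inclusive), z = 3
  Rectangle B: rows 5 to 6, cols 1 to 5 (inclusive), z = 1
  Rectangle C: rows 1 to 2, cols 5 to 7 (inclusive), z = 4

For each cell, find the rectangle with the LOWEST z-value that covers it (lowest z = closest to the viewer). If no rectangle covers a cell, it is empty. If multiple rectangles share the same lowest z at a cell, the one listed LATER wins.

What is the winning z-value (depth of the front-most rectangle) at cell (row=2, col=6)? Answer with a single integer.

Answer: 3

Derivation:
Check cell (2,6):
  A: rows 2-4 cols 5-9 z=3 -> covers; best now A (z=3)
  B: rows 5-6 cols 1-5 -> outside (row miss)
  C: rows 1-2 cols 5-7 z=4 -> covers; best now A (z=3)
Winner: A at z=3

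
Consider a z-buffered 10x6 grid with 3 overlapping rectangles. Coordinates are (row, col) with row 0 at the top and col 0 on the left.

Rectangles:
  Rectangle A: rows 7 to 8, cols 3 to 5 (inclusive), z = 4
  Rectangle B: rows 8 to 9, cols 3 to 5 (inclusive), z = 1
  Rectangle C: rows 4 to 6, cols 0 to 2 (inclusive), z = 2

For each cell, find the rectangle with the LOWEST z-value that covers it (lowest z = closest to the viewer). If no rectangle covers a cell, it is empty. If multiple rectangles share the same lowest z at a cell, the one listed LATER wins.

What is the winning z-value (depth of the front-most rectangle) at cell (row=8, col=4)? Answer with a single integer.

Answer: 1

Derivation:
Check cell (8,4):
  A: rows 7-8 cols 3-5 z=4 -> covers; best now A (z=4)
  B: rows 8-9 cols 3-5 z=1 -> covers; best now B (z=1)
  C: rows 4-6 cols 0-2 -> outside (row miss)
Winner: B at z=1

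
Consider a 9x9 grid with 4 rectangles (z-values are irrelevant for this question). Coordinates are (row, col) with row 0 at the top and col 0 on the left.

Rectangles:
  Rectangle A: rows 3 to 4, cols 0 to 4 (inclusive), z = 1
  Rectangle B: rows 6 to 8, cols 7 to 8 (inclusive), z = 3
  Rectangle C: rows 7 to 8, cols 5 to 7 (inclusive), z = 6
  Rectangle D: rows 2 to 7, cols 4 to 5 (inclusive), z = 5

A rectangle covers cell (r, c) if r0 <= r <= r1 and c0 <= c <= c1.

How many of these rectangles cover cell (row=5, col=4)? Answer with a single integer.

Answer: 1

Derivation:
Check cell (5,4):
  A: rows 3-4 cols 0-4 -> outside (row miss)
  B: rows 6-8 cols 7-8 -> outside (row miss)
  C: rows 7-8 cols 5-7 -> outside (row miss)
  D: rows 2-7 cols 4-5 -> covers
Count covering = 1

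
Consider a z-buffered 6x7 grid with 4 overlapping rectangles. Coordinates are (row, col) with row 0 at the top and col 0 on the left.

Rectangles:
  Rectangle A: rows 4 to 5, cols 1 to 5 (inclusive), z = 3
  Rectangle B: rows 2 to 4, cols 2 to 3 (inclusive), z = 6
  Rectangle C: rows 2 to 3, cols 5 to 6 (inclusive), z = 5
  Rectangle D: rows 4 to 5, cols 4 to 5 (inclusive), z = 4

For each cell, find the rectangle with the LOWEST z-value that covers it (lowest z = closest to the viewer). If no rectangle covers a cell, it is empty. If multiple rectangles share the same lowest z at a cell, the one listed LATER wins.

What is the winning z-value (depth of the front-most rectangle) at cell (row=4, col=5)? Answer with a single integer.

Check cell (4,5):
  A: rows 4-5 cols 1-5 z=3 -> covers; best now A (z=3)
  B: rows 2-4 cols 2-3 -> outside (col miss)
  C: rows 2-3 cols 5-6 -> outside (row miss)
  D: rows 4-5 cols 4-5 z=4 -> covers; best now A (z=3)
Winner: A at z=3

Answer: 3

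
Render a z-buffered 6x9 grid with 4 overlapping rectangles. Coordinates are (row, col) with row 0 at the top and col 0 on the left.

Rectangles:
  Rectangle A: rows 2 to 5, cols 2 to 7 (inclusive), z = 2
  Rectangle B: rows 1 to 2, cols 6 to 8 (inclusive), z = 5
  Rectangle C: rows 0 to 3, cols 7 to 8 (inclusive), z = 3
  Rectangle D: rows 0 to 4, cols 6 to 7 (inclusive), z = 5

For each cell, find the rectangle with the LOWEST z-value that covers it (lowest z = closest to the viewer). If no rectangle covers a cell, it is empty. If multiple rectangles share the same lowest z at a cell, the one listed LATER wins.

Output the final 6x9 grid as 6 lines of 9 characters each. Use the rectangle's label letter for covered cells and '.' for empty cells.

......DCC
......DCC
..AAAAAAC
..AAAAAAC
..AAAAAA.
..AAAAAA.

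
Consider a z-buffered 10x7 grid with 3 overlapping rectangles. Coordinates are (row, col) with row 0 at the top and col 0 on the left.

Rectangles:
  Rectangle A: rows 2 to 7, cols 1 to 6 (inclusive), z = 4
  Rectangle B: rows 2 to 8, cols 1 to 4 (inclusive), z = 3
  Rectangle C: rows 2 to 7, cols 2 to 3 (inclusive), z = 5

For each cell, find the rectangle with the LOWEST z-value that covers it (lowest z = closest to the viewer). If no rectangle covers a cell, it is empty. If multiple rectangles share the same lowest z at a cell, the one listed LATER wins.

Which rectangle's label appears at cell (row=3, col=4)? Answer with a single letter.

Answer: B

Derivation:
Check cell (3,4):
  A: rows 2-7 cols 1-6 z=4 -> covers; best now A (z=4)
  B: rows 2-8 cols 1-4 z=3 -> covers; best now B (z=3)
  C: rows 2-7 cols 2-3 -> outside (col miss)
Winner: B at z=3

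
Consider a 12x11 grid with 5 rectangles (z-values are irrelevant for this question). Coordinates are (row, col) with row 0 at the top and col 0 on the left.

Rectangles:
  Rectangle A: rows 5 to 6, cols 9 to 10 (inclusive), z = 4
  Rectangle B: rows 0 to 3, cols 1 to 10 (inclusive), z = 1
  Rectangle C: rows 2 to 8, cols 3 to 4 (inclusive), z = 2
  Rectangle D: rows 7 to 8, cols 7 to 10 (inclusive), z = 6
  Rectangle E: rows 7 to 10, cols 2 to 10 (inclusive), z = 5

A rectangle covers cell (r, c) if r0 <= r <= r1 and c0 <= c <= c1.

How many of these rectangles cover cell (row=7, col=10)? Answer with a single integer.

Check cell (7,10):
  A: rows 5-6 cols 9-10 -> outside (row miss)
  B: rows 0-3 cols 1-10 -> outside (row miss)
  C: rows 2-8 cols 3-4 -> outside (col miss)
  D: rows 7-8 cols 7-10 -> covers
  E: rows 7-10 cols 2-10 -> covers
Count covering = 2

Answer: 2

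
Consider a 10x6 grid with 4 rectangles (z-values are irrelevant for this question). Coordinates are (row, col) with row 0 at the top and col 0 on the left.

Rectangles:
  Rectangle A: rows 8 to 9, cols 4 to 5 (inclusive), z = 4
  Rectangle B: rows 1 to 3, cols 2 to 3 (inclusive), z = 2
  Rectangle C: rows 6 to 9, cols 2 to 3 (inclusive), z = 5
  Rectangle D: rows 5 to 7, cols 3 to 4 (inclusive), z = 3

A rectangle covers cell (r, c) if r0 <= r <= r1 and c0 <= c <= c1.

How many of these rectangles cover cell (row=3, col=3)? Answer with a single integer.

Check cell (3,3):
  A: rows 8-9 cols 4-5 -> outside (row miss)
  B: rows 1-3 cols 2-3 -> covers
  C: rows 6-9 cols 2-3 -> outside (row miss)
  D: rows 5-7 cols 3-4 -> outside (row miss)
Count covering = 1

Answer: 1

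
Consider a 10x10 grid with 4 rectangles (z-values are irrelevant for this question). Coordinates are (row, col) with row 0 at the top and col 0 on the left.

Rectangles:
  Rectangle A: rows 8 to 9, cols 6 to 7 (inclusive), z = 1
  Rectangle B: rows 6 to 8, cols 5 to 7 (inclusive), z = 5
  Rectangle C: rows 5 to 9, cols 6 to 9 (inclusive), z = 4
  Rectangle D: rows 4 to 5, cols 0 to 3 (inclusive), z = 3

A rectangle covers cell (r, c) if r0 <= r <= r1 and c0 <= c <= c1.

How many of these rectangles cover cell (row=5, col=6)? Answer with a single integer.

Check cell (5,6):
  A: rows 8-9 cols 6-7 -> outside (row miss)
  B: rows 6-8 cols 5-7 -> outside (row miss)
  C: rows 5-9 cols 6-9 -> covers
  D: rows 4-5 cols 0-3 -> outside (col miss)
Count covering = 1

Answer: 1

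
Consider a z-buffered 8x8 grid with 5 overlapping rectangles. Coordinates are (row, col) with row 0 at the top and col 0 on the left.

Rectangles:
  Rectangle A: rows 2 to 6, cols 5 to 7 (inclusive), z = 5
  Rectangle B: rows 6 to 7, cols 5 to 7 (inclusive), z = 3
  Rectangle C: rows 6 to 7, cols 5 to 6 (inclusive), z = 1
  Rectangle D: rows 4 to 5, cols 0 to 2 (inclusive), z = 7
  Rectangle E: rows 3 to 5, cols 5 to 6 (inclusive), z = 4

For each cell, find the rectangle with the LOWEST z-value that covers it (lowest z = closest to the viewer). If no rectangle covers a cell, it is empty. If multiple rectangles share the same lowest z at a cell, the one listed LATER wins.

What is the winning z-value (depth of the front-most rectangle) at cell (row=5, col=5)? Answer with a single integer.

Answer: 4

Derivation:
Check cell (5,5):
  A: rows 2-6 cols 5-7 z=5 -> covers; best now A (z=5)
  B: rows 6-7 cols 5-7 -> outside (row miss)
  C: rows 6-7 cols 5-6 -> outside (row miss)
  D: rows 4-5 cols 0-2 -> outside (col miss)
  E: rows 3-5 cols 5-6 z=4 -> covers; best now E (z=4)
Winner: E at z=4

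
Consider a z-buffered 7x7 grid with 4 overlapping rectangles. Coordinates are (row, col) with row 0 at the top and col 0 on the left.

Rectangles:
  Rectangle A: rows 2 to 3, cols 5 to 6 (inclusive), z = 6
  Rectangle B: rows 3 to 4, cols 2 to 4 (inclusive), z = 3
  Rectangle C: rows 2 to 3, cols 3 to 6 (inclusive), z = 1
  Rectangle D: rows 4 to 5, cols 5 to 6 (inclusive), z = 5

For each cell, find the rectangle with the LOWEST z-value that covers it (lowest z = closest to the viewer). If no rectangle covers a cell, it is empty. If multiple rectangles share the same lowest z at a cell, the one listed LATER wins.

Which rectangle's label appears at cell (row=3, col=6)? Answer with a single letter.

Check cell (3,6):
  A: rows 2-3 cols 5-6 z=6 -> covers; best now A (z=6)
  B: rows 3-4 cols 2-4 -> outside (col miss)
  C: rows 2-3 cols 3-6 z=1 -> covers; best now C (z=1)
  D: rows 4-5 cols 5-6 -> outside (row miss)
Winner: C at z=1

Answer: C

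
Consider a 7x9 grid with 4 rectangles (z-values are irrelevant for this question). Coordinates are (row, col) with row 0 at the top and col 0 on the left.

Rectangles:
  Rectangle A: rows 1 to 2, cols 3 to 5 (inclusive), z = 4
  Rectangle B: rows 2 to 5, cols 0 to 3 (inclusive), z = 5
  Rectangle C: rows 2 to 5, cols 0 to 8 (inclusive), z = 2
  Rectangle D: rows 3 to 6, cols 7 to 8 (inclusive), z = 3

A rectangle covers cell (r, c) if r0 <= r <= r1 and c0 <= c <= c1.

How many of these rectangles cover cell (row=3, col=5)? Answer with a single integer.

Check cell (3,5):
  A: rows 1-2 cols 3-5 -> outside (row miss)
  B: rows 2-5 cols 0-3 -> outside (col miss)
  C: rows 2-5 cols 0-8 -> covers
  D: rows 3-6 cols 7-8 -> outside (col miss)
Count covering = 1

Answer: 1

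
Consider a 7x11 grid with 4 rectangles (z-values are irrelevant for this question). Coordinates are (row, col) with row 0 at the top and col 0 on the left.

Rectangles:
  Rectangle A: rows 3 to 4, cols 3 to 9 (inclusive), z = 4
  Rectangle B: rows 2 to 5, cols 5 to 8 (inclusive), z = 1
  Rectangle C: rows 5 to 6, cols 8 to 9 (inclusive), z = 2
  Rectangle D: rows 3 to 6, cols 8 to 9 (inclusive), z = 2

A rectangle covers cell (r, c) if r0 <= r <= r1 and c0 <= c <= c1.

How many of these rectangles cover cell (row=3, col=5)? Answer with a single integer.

Check cell (3,5):
  A: rows 3-4 cols 3-9 -> covers
  B: rows 2-5 cols 5-8 -> covers
  C: rows 5-6 cols 8-9 -> outside (row miss)
  D: rows 3-6 cols 8-9 -> outside (col miss)
Count covering = 2

Answer: 2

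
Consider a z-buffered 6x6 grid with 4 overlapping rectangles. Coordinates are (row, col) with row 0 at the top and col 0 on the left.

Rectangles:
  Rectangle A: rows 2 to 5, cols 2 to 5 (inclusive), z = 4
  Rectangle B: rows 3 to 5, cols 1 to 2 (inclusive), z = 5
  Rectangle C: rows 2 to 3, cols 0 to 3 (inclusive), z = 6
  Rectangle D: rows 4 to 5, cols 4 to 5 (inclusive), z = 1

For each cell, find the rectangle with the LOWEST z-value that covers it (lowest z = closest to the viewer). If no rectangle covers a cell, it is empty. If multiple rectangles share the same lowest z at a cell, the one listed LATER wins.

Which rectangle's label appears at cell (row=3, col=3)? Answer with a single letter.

Answer: A

Derivation:
Check cell (3,3):
  A: rows 2-5 cols 2-5 z=4 -> covers; best now A (z=4)
  B: rows 3-5 cols 1-2 -> outside (col miss)
  C: rows 2-3 cols 0-3 z=6 -> covers; best now A (z=4)
  D: rows 4-5 cols 4-5 -> outside (row miss)
Winner: A at z=4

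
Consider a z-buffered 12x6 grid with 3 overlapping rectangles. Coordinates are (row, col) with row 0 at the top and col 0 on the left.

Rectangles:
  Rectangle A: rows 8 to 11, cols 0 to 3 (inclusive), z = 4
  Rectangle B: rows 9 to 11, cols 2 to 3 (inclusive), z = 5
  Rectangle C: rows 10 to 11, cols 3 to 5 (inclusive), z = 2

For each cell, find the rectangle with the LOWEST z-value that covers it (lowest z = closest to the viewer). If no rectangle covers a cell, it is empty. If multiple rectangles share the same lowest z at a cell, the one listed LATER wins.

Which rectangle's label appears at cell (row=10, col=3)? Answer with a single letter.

Answer: C

Derivation:
Check cell (10,3):
  A: rows 8-11 cols 0-3 z=4 -> covers; best now A (z=4)
  B: rows 9-11 cols 2-3 z=5 -> covers; best now A (z=4)
  C: rows 10-11 cols 3-5 z=2 -> covers; best now C (z=2)
Winner: C at z=2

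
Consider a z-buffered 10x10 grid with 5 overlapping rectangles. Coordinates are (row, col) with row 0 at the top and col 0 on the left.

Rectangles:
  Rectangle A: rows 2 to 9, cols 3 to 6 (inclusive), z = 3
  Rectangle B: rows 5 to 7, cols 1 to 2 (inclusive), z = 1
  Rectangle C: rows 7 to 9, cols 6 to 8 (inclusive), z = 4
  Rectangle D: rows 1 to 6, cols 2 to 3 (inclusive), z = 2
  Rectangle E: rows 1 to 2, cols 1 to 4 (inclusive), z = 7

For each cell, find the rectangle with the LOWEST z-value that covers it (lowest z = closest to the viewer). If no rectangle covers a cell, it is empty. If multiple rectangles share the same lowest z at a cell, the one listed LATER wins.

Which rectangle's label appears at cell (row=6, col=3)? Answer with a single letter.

Check cell (6,3):
  A: rows 2-9 cols 3-6 z=3 -> covers; best now A (z=3)
  B: rows 5-7 cols 1-2 -> outside (col miss)
  C: rows 7-9 cols 6-8 -> outside (row miss)
  D: rows 1-6 cols 2-3 z=2 -> covers; best now D (z=2)
  E: rows 1-2 cols 1-4 -> outside (row miss)
Winner: D at z=2

Answer: D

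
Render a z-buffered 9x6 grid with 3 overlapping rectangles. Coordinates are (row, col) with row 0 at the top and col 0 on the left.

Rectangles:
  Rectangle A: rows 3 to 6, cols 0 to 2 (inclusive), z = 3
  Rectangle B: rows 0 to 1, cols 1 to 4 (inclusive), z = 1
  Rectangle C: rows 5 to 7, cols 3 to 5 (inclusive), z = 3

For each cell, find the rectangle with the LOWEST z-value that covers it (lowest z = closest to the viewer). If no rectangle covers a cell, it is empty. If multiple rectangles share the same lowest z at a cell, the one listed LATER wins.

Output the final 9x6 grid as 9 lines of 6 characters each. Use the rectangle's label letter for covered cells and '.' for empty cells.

.BBBB.
.BBBB.
......
AAA...
AAA...
AAACCC
AAACCC
...CCC
......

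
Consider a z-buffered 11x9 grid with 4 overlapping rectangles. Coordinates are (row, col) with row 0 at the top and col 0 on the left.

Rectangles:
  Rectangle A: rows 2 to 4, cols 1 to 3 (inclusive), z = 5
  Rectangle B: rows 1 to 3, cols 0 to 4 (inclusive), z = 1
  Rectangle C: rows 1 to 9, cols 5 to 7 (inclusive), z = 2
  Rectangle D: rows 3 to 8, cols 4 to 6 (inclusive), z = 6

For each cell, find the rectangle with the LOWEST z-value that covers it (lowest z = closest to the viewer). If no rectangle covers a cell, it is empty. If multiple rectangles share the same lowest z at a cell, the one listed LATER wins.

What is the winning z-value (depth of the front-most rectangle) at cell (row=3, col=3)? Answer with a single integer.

Answer: 1

Derivation:
Check cell (3,3):
  A: rows 2-4 cols 1-3 z=5 -> covers; best now A (z=5)
  B: rows 1-3 cols 0-4 z=1 -> covers; best now B (z=1)
  C: rows 1-9 cols 5-7 -> outside (col miss)
  D: rows 3-8 cols 4-6 -> outside (col miss)
Winner: B at z=1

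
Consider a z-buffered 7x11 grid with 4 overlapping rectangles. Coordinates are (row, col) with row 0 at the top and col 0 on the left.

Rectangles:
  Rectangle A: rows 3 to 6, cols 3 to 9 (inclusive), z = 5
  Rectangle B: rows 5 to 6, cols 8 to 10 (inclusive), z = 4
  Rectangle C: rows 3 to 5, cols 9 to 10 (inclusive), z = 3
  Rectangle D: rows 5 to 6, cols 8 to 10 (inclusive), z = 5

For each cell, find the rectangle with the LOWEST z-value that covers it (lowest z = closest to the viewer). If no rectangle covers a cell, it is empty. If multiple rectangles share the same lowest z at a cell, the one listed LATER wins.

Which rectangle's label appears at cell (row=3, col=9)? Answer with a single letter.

Answer: C

Derivation:
Check cell (3,9):
  A: rows 3-6 cols 3-9 z=5 -> covers; best now A (z=5)
  B: rows 5-6 cols 8-10 -> outside (row miss)
  C: rows 3-5 cols 9-10 z=3 -> covers; best now C (z=3)
  D: rows 5-6 cols 8-10 -> outside (row miss)
Winner: C at z=3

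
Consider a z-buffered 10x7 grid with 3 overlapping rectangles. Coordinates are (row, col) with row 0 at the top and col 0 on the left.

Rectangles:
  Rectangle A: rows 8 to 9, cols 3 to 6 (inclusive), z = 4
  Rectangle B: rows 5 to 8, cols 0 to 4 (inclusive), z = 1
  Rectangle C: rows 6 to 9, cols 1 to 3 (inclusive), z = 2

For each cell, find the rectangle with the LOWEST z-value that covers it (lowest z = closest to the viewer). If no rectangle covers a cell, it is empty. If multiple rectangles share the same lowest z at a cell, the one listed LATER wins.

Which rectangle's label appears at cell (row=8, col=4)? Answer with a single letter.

Check cell (8,4):
  A: rows 8-9 cols 3-6 z=4 -> covers; best now A (z=4)
  B: rows 5-8 cols 0-4 z=1 -> covers; best now B (z=1)
  C: rows 6-9 cols 1-3 -> outside (col miss)
Winner: B at z=1

Answer: B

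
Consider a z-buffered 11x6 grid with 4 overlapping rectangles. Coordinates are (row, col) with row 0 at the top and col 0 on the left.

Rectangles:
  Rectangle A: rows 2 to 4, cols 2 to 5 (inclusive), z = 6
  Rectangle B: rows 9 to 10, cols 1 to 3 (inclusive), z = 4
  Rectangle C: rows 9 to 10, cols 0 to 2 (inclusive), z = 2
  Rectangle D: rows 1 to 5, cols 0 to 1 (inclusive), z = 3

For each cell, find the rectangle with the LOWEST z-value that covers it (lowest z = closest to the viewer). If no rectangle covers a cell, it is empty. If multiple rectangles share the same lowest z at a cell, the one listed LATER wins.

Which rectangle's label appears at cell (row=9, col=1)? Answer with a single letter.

Check cell (9,1):
  A: rows 2-4 cols 2-5 -> outside (row miss)
  B: rows 9-10 cols 1-3 z=4 -> covers; best now B (z=4)
  C: rows 9-10 cols 0-2 z=2 -> covers; best now C (z=2)
  D: rows 1-5 cols 0-1 -> outside (row miss)
Winner: C at z=2

Answer: C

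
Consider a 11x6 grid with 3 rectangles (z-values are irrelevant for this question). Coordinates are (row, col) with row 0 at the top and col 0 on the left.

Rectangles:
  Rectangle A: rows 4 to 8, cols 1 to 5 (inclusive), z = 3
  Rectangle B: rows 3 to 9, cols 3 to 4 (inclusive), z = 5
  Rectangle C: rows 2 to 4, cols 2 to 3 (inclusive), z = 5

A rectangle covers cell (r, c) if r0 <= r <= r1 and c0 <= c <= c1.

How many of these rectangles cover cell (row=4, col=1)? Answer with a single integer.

Answer: 1

Derivation:
Check cell (4,1):
  A: rows 4-8 cols 1-5 -> covers
  B: rows 3-9 cols 3-4 -> outside (col miss)
  C: rows 2-4 cols 2-3 -> outside (col miss)
Count covering = 1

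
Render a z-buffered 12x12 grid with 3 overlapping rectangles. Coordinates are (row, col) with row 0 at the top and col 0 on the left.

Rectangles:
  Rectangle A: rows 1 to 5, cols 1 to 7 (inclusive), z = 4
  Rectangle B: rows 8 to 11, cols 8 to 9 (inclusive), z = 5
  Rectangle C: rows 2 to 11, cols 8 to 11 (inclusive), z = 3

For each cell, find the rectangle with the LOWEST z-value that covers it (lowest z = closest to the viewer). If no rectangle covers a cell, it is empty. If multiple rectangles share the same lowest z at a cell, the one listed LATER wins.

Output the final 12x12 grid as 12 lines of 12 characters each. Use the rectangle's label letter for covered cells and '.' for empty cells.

............
.AAAAAAA....
.AAAAAAACCCC
.AAAAAAACCCC
.AAAAAAACCCC
.AAAAAAACCCC
........CCCC
........CCCC
........CCCC
........CCCC
........CCCC
........CCCC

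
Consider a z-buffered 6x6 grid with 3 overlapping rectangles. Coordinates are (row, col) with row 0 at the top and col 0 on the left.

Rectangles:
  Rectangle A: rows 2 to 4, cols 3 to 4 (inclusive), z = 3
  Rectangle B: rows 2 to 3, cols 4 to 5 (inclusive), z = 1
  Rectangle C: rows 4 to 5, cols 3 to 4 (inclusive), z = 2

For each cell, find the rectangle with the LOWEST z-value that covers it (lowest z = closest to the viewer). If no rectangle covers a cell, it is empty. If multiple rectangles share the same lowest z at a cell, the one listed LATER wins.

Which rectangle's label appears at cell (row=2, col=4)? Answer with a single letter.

Answer: B

Derivation:
Check cell (2,4):
  A: rows 2-4 cols 3-4 z=3 -> covers; best now A (z=3)
  B: rows 2-3 cols 4-5 z=1 -> covers; best now B (z=1)
  C: rows 4-5 cols 3-4 -> outside (row miss)
Winner: B at z=1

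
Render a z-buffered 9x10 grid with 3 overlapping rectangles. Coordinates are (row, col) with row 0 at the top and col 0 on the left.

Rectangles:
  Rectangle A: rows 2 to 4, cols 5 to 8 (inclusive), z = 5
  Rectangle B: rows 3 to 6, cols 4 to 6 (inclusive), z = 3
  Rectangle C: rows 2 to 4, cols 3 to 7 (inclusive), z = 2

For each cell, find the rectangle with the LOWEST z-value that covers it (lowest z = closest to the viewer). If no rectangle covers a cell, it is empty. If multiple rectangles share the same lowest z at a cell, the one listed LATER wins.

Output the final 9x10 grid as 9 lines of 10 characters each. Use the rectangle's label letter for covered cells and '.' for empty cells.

..........
..........
...CCCCCA.
...CCCCCA.
...CCCCCA.
....BBB...
....BBB...
..........
..........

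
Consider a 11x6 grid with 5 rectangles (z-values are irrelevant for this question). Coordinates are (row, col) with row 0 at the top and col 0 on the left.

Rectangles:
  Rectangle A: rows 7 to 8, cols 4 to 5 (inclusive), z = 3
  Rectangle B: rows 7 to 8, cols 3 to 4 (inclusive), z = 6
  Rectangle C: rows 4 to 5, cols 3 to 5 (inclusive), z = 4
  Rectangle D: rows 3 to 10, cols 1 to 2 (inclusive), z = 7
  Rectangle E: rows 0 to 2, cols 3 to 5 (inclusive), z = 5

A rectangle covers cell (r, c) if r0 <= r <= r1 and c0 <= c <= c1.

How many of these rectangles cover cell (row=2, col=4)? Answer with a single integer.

Check cell (2,4):
  A: rows 7-8 cols 4-5 -> outside (row miss)
  B: rows 7-8 cols 3-4 -> outside (row miss)
  C: rows 4-5 cols 3-5 -> outside (row miss)
  D: rows 3-10 cols 1-2 -> outside (row miss)
  E: rows 0-2 cols 3-5 -> covers
Count covering = 1

Answer: 1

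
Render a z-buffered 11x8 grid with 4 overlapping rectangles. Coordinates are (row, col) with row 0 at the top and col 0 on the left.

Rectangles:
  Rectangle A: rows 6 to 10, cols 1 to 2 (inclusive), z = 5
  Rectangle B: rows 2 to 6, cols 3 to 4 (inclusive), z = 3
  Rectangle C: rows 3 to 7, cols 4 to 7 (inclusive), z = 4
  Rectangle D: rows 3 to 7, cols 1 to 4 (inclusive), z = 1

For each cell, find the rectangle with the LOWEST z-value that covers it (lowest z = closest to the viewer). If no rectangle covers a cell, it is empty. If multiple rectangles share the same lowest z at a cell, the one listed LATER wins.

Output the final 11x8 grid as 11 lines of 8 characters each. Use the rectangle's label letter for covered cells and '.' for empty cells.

........
........
...BB...
.DDDDCCC
.DDDDCCC
.DDDDCCC
.DDDDCCC
.DDDDCCC
.AA.....
.AA.....
.AA.....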